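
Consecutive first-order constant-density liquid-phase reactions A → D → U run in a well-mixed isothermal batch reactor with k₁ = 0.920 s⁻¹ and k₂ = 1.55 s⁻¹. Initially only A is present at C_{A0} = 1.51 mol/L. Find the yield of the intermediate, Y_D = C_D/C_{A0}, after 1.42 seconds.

0.234

The intermediate concentration in a first-order A→B→C sequence is C_D = k₁C_{A0}(e^(−k₁t) − e^(−k₂t))/(k₂−k₁).
e^(−k₁t) = e^(−0.920×1.42) = e^(−1.306) = 0.2708; e^(−k₂t) = e^(−2.201) = 0.1107.
C_D = 0.920×1.51/(1.55−0.920) × (0.2708−0.1107) = 2.205×0.1601 = 0.3530 mol/L.
Y_D = C_D/C_{A0} = 0.3530/1.51 = 0.234.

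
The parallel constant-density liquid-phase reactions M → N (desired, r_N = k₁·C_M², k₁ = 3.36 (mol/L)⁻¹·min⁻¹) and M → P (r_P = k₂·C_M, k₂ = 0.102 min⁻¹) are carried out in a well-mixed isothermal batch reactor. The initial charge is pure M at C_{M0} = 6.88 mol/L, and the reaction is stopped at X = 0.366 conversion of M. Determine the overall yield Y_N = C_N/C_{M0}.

0.364

C_M = C_{M0}(1−X) = 4.362 mol/L.
Along a PFR/batch, dC_P/dC_M = −r_P/(r_N+r_P) = −k₂/(k₂+k₁·C_M).
Integrating from C_{M0} to C_M: C_P = (0.102/3.36)·ln[(0.102+3.36·6.88)/(0.102+3.36·4.36)] = 0.03036·ln(23.22/14.76) = 0.01376 mol/L.
Then C_N = (C_{M0}−C_M) − C_P = 2.518 − 0.01376 = 2.504 mol/L.
Y_N = C_N/C_{M0} = 2.504/6.88 = 0.364.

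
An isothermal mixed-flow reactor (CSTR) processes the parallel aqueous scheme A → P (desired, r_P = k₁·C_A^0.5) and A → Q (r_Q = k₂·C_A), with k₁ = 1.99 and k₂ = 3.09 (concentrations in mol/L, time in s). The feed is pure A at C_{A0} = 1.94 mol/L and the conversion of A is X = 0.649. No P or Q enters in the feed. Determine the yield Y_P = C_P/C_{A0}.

0.284

Exit C_A = C_{A0}(1−X) = 1.94×0.351 = 0.6809 mol/L.
A CSTR operates uniformly at the exit composition, giving r_P = 1.642 and r_Q = 2.104 (each k·C_A^n at C_A = 0.6809).
Fraction of consumed A going to P: r_P/(r_P+r_Q) = 0.4383.
C_P = 0.4383·C_{A0}·X = 0.4383×1.94×0.649 = 0.552 mol/L; Y_P = C_P/C_{A0} = 0.284.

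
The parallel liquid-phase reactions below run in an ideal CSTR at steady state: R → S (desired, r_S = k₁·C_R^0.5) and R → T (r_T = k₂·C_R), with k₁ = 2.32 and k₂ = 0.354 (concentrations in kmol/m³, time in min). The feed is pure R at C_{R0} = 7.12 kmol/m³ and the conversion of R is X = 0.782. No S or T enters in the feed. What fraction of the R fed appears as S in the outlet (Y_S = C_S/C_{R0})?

0.657

Exit C_R = C_{R0}(1−X) = 7.12×0.218 = 1.552 kmol/m³.
A CSTR operates uniformly at the exit composition, giving r_S = 2.890 and r_T = 0.5495 (each k·C_R^n at C_R = 1.552).
Fraction of consumed R going to S: r_S/(r_S+r_T) = 0.8403.
C_S = 0.8403·C_{R0}·X = 0.8403×7.12×0.782 = 4.68 kmol/m³; Y_S = C_S/C_{R0} = 0.657.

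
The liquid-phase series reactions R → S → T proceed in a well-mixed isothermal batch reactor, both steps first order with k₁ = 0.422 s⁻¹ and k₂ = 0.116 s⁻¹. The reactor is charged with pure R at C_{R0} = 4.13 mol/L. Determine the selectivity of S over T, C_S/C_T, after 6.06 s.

Solving the coupled first-order balances gives C_S(t) = [k₁/(k₂−k₁)]·C_{R0}·(e^(−k₁t) − e^(−k₂t)).
e^(−k₁t) = e^(−0.422×6.06) = e^(−2.557) = 0.07751; e^(−k₂t) = e^(−0.7030) = 0.4951.
C_S = 0.422×4.13/(0.116−0.422) × (0.07751−0.4951) = (-5.696)×(-0.4176) = 2.379 mol/L.
C_R = C_{R0}e^(−k₁t) = 0.3201 mol/L, so C_T = C_{R0}−C_R−C_S = 1.431 mol/L; C_S/C_T = 1.66.

1.66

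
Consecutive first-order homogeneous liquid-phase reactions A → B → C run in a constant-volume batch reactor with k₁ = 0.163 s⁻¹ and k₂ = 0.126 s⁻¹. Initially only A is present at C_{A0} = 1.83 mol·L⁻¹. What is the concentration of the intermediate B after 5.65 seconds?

For first-order series with pure A initially, C_B(t) = k₁C_{A0}/(k₂−k₁)·(e^(−k₁t) − e^(−k₂t)).
e^(−k₁t) = e^(−0.163×5.65) = e^(−0.9210) = 0.3981; e^(−k₂t) = e^(−0.7119) = 0.4907.
C_B = 0.163×1.83/(0.126−0.163) × (0.3981−0.4907) = (-8.062)×(-0.09257) = 0.7463 mol·L⁻¹.

0.746 mol·L⁻¹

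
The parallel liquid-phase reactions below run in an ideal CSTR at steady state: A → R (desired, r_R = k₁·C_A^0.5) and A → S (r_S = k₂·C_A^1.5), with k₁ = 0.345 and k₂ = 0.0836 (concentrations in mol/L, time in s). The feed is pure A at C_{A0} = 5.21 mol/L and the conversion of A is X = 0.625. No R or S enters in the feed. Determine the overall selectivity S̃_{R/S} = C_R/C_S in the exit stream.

2.11

Exit C_A = C_{A0}(1−X) = 5.21×0.375 = 1.954 mol/L.
In a CSTR the entire volume is at exit conditions, so r_R = 0.345×1.954^0.5 = 0.4822 and r_S = 0.0836×1.954^1.5 = 0.2283.
Overall selectivity = C_R/C_S = r_Rτ/(r_Sτ) = r_R/r_S = 2.11.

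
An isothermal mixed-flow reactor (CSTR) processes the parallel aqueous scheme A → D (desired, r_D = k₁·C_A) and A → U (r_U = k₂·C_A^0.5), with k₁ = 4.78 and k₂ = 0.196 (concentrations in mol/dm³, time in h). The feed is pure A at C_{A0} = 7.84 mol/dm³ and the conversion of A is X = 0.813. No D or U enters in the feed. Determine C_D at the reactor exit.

6.17 mol/dm³

Exit C_A = C_{A0}(1−X) = 7.84×0.187 = 1.466 mol/dm³.
In a CSTR the entire volume is at exit conditions, so r_D = 4.78×1.466 = 7.008 and r_U = 0.196×1.466^0.5 = 0.2373.
Fraction of consumed A going to D: r_D/(r_D+r_U) = 0.9672.
C_D = 0.9672·C_{A0}·X = 0.9672×7.84×0.813 = 6.17 mol/dm³.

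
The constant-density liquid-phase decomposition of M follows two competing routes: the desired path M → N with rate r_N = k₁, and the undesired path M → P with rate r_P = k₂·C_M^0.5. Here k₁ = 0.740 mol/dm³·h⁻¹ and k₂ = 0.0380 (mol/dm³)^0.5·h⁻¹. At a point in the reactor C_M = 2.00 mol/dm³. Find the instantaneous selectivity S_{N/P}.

S_{N/P} = r_N/r_P = (k₁)/(k₂·C_M^0.5) = (k₁/k₂)·C_M^-0.5.
= (0.740) / (0.0380×2.000^0.5) = 0.7400/0.05374 = 13.8.

13.8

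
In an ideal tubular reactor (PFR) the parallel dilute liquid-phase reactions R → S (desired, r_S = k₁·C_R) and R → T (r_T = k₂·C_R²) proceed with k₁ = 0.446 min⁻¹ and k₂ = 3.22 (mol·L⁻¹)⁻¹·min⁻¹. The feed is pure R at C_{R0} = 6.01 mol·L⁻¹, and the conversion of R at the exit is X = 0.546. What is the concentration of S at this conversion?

0.106 mol·L⁻¹

C_R = C_{R0}(1−X) = 2.729 mol·L⁻¹.
Along a PFR/batch, dC_S/dC_R = −r_S/(r_S+r_T) = −k₁/(k₁+k₂·C_R).
Integrating from C_{R0} to C_R: C_S = (0.446/3.22)·ln[(0.446+3.22·6.01)/(0.446+3.22·2.73)] = 0.1385·ln(19.80/9.232) = 0.1057 mol·L⁻¹.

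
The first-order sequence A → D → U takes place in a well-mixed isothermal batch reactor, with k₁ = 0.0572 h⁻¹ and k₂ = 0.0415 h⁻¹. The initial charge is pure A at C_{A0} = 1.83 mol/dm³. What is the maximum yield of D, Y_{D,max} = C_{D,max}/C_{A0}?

Evaluating C_D at t_opt = ln(k₂/k₁)/(k₂−k₁) gives C_{D,max}/C_{A0} = (k₁/k₂)^[k₂/(k₂−k₁)].
= (0.0572/0.0415)^(0.0415/(0.0415−0.0572)) = (1.378)^(-2.643) = 0.4282.

0.428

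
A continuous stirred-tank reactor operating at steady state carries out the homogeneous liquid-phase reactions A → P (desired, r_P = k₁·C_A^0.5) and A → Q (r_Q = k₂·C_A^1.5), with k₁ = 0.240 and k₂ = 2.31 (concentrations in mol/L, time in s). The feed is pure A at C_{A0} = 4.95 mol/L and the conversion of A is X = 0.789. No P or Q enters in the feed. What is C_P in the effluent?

0.353 mol/L

Exit C_A = C_{A0}(1−X) = 4.95×0.211 = 1.044 mol/L.
In a CSTR the entire volume is at exit conditions, so r_P = 0.240×1.044^0.5 = 0.2453 and r_Q = 2.31×1.044^1.5 = 2.466.
Fraction of consumed A going to P: r_P/(r_P+r_Q) = 0.09047.
C_P = 0.09047·C_{A0}·X = 0.09047×4.95×0.789 = 0.353 mol/L.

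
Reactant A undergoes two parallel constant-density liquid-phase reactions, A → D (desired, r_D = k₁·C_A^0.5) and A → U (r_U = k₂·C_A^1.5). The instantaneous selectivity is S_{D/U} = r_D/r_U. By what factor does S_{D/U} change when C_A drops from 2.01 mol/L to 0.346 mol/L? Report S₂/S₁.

S_{D/U} = (k₁/k₂)·C_A⁻¹, so S₂/S₁ = (C_{A,2}/C_{A,1})⁻¹.
= 2.01/0.346 = 5.81.
Selectivity toward D rises as C_A falls — low-concentration operation is favoured.

5.81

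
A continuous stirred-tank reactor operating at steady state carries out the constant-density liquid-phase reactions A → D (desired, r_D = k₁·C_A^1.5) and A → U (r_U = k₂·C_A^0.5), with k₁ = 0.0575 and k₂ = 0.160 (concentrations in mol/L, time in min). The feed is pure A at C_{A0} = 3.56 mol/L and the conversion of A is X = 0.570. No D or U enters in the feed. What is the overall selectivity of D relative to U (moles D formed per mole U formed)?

Exit C_A = C_{A0}(1−X) = 3.56×0.430 = 1.531 mol/L.
Rates in a CSTR are evaluated at the outlet concentration: r_D = 0.0575×1.531^1.5 = 0.1089, r_U = 0.160×1.531^0.5 = 0.1980.
Overall selectivity = C_D/C_U = r_Dτ/(r_Uτ) = r_D/r_U = 0.550.

0.550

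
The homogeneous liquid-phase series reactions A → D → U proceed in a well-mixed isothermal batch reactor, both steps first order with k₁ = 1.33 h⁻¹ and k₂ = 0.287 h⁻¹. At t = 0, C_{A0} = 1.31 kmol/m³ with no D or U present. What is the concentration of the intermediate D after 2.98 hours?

0.679 kmol/m³

Solving the coupled first-order balances gives C_D(t) = [k₁/(k₂−k₁)]·C_{A0}·(e^(−k₁t) − e^(−k₂t)).
e^(−k₁t) = e^(−1.33×2.98) = e^(−3.963) = 0.01900; e^(−k₂t) = e^(−0.8553) = 0.4252.
C_D = 1.33×1.31/(0.287−1.33) × (0.01900−0.4252) = (-1.670)×(-0.4062) = 0.6785 kmol/m³.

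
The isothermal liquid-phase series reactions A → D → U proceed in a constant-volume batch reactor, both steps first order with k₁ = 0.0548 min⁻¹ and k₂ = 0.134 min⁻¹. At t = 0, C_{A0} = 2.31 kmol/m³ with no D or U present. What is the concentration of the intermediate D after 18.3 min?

For first-order series with pure A initially, C_D(t) = k₁C_{A0}/(k₂−k₁)·(e^(−k₁t) − e^(−k₂t)).
e^(−k₁t) = e^(−0.0548×18.3) = e^(−1.003) = 0.3668; e^(−k₂t) = e^(−2.452) = 0.08610.
C_D = 0.0548×2.31/(0.134−0.0548) × (0.3668−0.08610) = 1.598×0.2807 = 0.4487 kmol/m³.

0.449 kmol/m³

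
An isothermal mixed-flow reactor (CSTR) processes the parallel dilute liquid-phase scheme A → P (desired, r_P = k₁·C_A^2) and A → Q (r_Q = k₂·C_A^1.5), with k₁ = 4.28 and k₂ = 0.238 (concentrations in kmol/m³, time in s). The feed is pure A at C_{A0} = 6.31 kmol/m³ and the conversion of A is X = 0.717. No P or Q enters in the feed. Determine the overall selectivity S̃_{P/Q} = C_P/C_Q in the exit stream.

24.0

Exit C_A = C_{A0}(1−X) = 6.31×0.283 = 1.786 kmol/m³.
Rates in a CSTR are evaluated at the outlet concentration: r_P = 4.28×1.786^2 = 13.65, r_Q = 0.238×1.786^1.5 = 0.5679.
Overall selectivity = C_P/C_Q = r_Pτ/(r_Qτ) = r_P/r_Q = 24.0.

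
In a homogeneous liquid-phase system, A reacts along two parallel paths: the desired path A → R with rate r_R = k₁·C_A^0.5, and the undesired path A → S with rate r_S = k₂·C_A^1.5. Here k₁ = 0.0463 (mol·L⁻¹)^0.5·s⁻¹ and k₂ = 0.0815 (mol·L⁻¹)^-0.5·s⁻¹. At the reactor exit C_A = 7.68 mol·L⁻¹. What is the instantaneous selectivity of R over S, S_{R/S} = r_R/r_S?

0.0740

S_{R/S} = r_R/r_S = (k₁·C_A^0.5)/(k₂·C_A^1.5) = (k₁/k₂)·C_A⁻¹.
= (0.0463×7.680^0.5) / (0.0815×7.680^1.5) = 0.1283/1.735 = 0.0740.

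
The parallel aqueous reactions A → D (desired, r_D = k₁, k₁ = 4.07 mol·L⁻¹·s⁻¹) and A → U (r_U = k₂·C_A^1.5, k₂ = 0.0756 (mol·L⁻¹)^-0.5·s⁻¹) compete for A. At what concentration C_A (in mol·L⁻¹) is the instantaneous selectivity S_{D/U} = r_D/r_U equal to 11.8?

S_{D/U} = (k₁/k₂)·C_A^-1.5 ⇒ C_A = (S·k₂/k₁)^(1/(-1.5)).
= (11.8×0.0756/4.07)^(-0.6667) = (0.2192)^(-0.6667) = 2.75 mol·L⁻¹.

2.75 mol·L⁻¹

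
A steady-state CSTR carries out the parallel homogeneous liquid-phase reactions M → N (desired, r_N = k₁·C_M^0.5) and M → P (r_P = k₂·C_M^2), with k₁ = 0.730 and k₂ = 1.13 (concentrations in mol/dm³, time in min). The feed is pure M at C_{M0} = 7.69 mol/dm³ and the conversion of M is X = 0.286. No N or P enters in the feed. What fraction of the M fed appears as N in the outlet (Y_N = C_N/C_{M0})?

Exit C_M = C_{M0}(1−X) = 7.69×0.714 = 5.491 mol/dm³.
A CSTR operates uniformly at the exit composition, giving r_N = 1.711 and r_P = 34.07 (each k·C_M^n at C_M = 5.491).
Fraction of consumed M going to N: r_N/(r_N+r_P) = 0.04781.
C_N = 0.04781·C_{M0}·X = 0.04781×7.69×0.286 = 0.105 mol/dm³; Y_N = C_N/C_{M0} = 0.0137.

0.0137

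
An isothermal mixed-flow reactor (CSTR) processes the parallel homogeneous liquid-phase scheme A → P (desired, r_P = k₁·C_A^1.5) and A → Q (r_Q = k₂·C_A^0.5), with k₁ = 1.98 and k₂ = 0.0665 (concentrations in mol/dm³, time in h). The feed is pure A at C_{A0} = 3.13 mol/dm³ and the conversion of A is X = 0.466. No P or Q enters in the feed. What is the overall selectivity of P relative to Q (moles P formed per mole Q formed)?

Exit C_A = C_{A0}(1−X) = 3.13×0.534 = 1.671 mol/dm³.
In a CSTR the entire volume is at exit conditions, so r_P = 1.98×1.671^1.5 = 4.279 and r_Q = 0.0665×1.671^0.5 = 0.08597.
Overall selectivity = C_P/C_Q = r_Pτ/(r_Qτ) = r_P/r_Q = 49.8.

49.8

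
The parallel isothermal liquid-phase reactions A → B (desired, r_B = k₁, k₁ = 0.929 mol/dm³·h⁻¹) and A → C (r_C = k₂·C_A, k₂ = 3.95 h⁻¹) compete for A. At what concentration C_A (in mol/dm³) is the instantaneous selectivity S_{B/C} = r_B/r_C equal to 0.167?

S_{B/C} = (k₁/k₂)·C_A⁻¹ ⇒ C_A = (S·k₂/k₁)^(-1).
= (0.167×3.95/0.929)^(-1) = (0.7101)^(-1) = 1.41 mol/dm³.

1.41 mol/dm³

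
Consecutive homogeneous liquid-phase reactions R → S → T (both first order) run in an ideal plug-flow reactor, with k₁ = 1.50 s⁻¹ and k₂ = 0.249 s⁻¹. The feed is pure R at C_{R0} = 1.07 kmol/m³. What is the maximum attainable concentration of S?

At the optimum, C_{S,max}/C_{R0} = (k₁/k₂)^[k₂/(k₂−k₁)].
= (1.50/0.249)^(0.249/(0.249−1.50)) = (6.024)^(-0.1990) = 0.6995.
C_{S,max} = 0.6995×1.07 = 0.748 kmol/m³.

0.748 kmol/m³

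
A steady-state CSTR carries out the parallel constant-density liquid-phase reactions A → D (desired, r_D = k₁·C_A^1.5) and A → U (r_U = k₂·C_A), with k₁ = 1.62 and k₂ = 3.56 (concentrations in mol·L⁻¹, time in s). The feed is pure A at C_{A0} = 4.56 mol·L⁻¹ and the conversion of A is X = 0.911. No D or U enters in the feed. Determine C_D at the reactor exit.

Exit C_A = C_{A0}(1−X) = 4.56×0.0890 = 0.4058 mol·L⁻¹.
A CSTR operates uniformly at the exit composition, giving r_D = 0.4188 and r_U = 1.445 (each k·C_A^n at C_A = 0.4058).
Fraction of consumed A going to D: r_D/(r_D+r_U) = 0.2247.
C_D = 0.2247·C_{A0}·X = 0.2247×4.56×0.911 = 0.934 mol·L⁻¹.

0.934 mol·L⁻¹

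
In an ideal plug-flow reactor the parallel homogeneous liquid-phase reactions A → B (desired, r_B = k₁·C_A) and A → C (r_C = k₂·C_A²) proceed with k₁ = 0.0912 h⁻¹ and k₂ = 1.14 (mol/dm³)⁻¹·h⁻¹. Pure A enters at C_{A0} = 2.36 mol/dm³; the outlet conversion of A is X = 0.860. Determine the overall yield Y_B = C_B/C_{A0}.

C_A = C_{A0}(1−X) = 0.3304 mol/dm³.
Along a PFR/batch, dC_B/dC_A = −r_B/(r_B+r_C) = −k₁/(k₁+k₂·C_A).
Integrating from C_{A0} to C_A: C_B = (0.0912/1.14)·ln[(0.0912+1.14·2.36)/(0.0912+1.14·0.330)] = 0.08000·ln(2.782/0.4679) = 0.1426 mol/dm³.
Y_B = C_B/C_{A0} = 0.1426/2.36 = 0.0604.

0.0604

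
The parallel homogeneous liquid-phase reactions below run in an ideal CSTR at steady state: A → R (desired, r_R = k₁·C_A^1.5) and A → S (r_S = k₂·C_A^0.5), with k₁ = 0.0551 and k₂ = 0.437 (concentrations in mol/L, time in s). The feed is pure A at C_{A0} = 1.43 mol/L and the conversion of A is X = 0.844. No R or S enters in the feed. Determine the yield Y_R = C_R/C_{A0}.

Exit C_A = C_{A0}(1−X) = 1.43×0.156 = 0.2231 mol/L.
Rates in a CSTR are evaluated at the outlet concentration: r_R = 0.0551×0.2231^1.5 = 0.005806, r_S = 0.437×0.2231^0.5 = 0.2064.
Fraction of consumed A going to R: r_R/(r_R+r_S) = 0.02736.
C_R = 0.02736·C_{A0}·X = 0.02736×1.43×0.844 = 0.0330 mol/L; Y_R = C_R/C_{A0} = 0.0231.

0.0231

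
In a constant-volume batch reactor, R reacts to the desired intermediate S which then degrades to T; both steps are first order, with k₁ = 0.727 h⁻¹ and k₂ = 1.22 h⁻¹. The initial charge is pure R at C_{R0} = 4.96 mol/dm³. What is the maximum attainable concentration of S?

1.38 mol/dm³

For a first-order series the maximum intermediate yield is C_{S,max}/C_{R0} = (k₁/k₂)^[k₂/(k₂−k₁)].
= (0.727/1.22)^(1.22/(1.22−0.727)) = (0.5959)^(2.475) = 0.2777.
C_{S,max} = 0.2777×4.96 = 1.38 mol/dm³.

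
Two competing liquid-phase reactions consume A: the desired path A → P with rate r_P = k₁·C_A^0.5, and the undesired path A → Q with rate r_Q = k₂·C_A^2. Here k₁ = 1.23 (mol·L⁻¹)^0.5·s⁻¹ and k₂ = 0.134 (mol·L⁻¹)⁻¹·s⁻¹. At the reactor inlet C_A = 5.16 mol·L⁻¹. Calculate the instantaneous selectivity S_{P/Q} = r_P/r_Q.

0.783

S_{P/Q} = r_P/r_Q = (k₁·C_A^0.5)/(k₂·C_A^2) = (k₁/k₂)·C_A^-1.5.
= (1.23×5.160^0.5) / (0.134×5.160^2) = 2.794/3.568 = 0.783.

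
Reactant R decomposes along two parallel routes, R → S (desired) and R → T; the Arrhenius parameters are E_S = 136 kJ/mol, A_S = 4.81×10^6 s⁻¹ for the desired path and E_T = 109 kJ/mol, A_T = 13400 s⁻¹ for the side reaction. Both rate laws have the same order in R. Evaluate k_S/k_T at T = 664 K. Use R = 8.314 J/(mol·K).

k_S/k_T = (A_S/A_T)·exp[−(E_S−E_T)/(RT)] = (A_S/A_T)·exp[(E_T−E_S)/(RT)].
(E_T−E_S)/(RT) = (109−136)×10³/(8.314×664) = -27000/5520 = -4.891.
k_S/k_T = (4.81×10^6/13400)·exp(-4.891) = 359.0 × 0.007515 = 2.70.
Since E_S > E_T, raising the temperature improves selectivity toward S.

2.70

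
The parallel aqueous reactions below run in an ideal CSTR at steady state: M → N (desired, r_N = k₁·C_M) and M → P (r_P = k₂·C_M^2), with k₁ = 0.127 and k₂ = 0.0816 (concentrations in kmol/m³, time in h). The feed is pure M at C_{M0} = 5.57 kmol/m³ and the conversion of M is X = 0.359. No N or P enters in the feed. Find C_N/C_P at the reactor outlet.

0.436

Exit C_M = C_{M0}(1−X) = 5.57×0.641 = 3.570 kmol/m³.
In a CSTR the entire volume is at exit conditions, so r_N = 0.127×3.570 = 0.4534 and r_P = 0.0816×3.570^2 = 1.040.
Overall selectivity = C_N/C_P = r_Nτ/(r_Pτ) = r_N/r_P = 0.436.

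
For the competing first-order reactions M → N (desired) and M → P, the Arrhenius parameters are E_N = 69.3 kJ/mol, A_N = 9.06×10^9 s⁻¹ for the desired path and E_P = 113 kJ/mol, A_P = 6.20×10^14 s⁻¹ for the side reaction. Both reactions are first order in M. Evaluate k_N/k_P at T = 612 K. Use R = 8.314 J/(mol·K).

0.0785

Since both paths have the same order in M, the concentration cancels and S_{N/P} = k_N/k_P = (A_N/A_P)·exp[(E_P−E_N)/(RT)].
(E_P−E_N)/(RT) = (113−69.3)×10³/(8.314×612) = 43700/5088 = 8.589.
k_N/k_P = (9.06×10^9/6.20×10^14)·exp(8.589) = 1.461×10^-5 × 5370 = 0.0785.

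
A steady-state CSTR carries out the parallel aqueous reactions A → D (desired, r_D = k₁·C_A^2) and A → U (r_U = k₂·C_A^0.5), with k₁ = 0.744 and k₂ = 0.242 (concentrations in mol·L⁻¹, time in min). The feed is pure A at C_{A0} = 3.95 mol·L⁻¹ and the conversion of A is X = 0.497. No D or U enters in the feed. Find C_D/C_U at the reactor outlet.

8.61

Exit C_A = C_{A0}(1−X) = 3.95×0.503 = 1.987 mol·L⁻¹.
In a CSTR the entire volume is at exit conditions, so r_D = 0.744×1.987^2 = 2.937 and r_U = 0.242×1.987^0.5 = 0.3411.
Overall selectivity = C_D/C_U = r_Dτ/(r_Uτ) = r_D/r_U = 8.61.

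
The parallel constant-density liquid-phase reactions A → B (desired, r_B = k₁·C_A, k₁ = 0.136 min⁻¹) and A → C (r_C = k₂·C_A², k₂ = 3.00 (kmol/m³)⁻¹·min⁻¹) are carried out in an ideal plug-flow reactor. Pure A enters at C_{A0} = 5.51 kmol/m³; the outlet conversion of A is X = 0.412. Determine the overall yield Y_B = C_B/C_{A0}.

0.00432

C_A = C_{A0}(1−X) = 3.240 kmol/m³.
Along a PFR/batch, dC_B/dC_A = −r_B/(r_B+r_C) = −k₁/(k₁+k₂·C_A).
Integrating from C_{A0} to C_A: C_B = (0.136/3.00)·ln[(0.136+3.00·5.51)/(0.136+3.00·3.24)] = 0.04533·ln(16.67/9.856) = 0.02381 kmol/m³.
Y_B = C_B/C_{A0} = 0.02381/5.51 = 0.00432.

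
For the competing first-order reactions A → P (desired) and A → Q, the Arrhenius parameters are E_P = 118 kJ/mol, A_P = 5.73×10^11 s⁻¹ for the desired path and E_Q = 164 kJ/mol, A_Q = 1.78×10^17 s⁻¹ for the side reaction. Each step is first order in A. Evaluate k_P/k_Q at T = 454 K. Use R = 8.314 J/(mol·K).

0.632

Since both paths have the same order in A, the concentration cancels and S_{P/Q} = k_P/k_Q = (A_P/A_Q)·exp[(E_Q−E_P)/(RT)].
(E_Q−E_P)/(RT) = (164−118)×10³/(8.314×454) = 46000/3775 = 12.19.
k_P/k_Q = (5.73×10^11/1.78×10^17)·exp(12.19) = 3.219×10^-6 × 1.962×10^5 = 0.632.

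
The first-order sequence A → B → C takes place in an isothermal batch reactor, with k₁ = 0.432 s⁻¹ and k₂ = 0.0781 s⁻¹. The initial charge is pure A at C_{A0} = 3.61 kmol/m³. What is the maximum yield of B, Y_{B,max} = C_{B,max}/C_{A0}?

0.686

At the optimum, C_{B,max}/C_{A0} = (k₁/k₂)^[k₂/(k₂−k₁)].
= (0.432/0.0781)^(0.0781/(0.0781−0.432)) = (5.531)^(-0.2207) = 0.6856.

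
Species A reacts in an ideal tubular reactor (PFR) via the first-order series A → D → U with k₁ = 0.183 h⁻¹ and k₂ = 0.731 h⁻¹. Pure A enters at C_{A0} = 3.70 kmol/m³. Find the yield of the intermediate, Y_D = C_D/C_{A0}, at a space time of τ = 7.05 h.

For first-order series with pure A initially, C_D(τ) = k₁C_{A0}/(k₂−k₁)·(e^(−k₁τ) − e^(−k₂τ)).
e^(−k₁τ) = e^(−0.183×7.05) = e^(−1.290) = 0.2752; e^(−k₂τ) = e^(−5.154) = 0.005779.
C_D = 0.183×3.70/(0.731−0.183) × (0.2752−0.005779) = 1.236×0.2695 = 0.3329 kmol/m³.
Y_D = C_D/C_{A0} = 0.3329/3.70 = 0.0900.

0.0900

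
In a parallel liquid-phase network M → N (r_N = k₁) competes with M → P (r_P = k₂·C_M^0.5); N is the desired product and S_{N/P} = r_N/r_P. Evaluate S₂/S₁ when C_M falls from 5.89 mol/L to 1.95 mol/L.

S_{N/P} = (k₁/k₂)·C_M^-0.5, so S₂/S₁ = (C_{M,2}/C_{M,1})^-0.5.
= (1.95/5.89)^(-0.5) = (0.3311)^(-0.5) = 1.74.
Selectivity toward N rises as C_M falls — low-concentration operation is favoured.

1.74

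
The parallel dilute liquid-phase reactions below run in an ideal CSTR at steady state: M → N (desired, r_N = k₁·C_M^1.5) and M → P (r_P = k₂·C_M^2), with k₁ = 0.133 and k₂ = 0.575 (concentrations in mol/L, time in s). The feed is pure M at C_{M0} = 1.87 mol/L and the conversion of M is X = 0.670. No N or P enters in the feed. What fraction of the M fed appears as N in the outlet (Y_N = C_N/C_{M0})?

Exit C_M = C_{M0}(1−X) = 1.87×0.330 = 0.6171 mol/L.
In a CSTR the entire volume is at exit conditions, so r_N = 0.133×0.6171^1.5 = 0.06447 and r_P = 0.575×0.6171^2 = 0.2190.
Fraction of consumed M going to N: r_N/(r_N+r_P) = 0.2275.
C_N = 0.2275·C_{M0}·X = 0.2275×1.87×0.670 = 0.285 mol/L; Y_N = C_N/C_{M0} = 0.152.

0.152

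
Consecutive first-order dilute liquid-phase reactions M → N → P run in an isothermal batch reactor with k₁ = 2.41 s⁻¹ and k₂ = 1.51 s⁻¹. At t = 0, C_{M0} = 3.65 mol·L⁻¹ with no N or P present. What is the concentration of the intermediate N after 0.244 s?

For first-order series with pure M initially, C_N(t) = k₁C_{M0}/(k₂−k₁)·(e^(−k₁t) − e^(−k₂t)).
e^(−k₁t) = e^(−2.41×0.244) = e^(−0.5880) = 0.5554; e^(−k₂t) = e^(−0.3684) = 0.6918.
C_N = 2.41×3.65/(1.51−2.41) × (0.5554−0.6918) = (-9.774)×(-0.1364) = 1.333 mol·L⁻¹.

1.33 mol·L⁻¹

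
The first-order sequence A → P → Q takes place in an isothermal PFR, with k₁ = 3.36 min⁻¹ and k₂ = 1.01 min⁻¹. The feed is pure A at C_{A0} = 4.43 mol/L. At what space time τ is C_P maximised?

Setting dC_P/dτ = 0 gives τ_opt = ln(k₂/k₁)/(k₂−k₁).
= ln(1.01/3.36)/(1.01−3.36) = ln(0.3006)/-2.350 = -1.202/-2.350 = 0.511 min.

0.511 min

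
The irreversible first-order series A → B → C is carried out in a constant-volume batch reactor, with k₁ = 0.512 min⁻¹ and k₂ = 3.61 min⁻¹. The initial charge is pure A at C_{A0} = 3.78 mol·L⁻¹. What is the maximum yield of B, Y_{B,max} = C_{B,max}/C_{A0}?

At the optimum, C_{B,max}/C_{A0} = (k₁/k₂)^[k₂/(k₂−k₁)].
= (0.512/3.61)^(3.61/(3.61−0.512)) = (0.1418)^(1.165) = 0.1027.

0.103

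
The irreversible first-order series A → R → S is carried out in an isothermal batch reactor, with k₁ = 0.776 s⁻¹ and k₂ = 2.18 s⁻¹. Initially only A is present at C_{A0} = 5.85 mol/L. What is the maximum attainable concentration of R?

Evaluating C_R at t_opt = ln(k₂/k₁)/(k₂−k₁) gives C_{R,max}/C_{A0} = (k₁/k₂)^[k₂/(k₂−k₁)].
= (0.776/2.18)^(2.18/(2.18−0.776)) = (0.3560)^(1.553) = 0.2011.
C_{R,max} = 0.2011×5.85 = 1.18 mol/L.

1.18 mol/L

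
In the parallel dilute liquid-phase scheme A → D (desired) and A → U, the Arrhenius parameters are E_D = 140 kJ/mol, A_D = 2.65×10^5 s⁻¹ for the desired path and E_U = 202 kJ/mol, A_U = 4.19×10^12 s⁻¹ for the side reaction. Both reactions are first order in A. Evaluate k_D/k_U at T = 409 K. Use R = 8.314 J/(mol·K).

With equal orders, S_{D/U} = k_D/k_U = (A_D/A_U)·exp[(E_U−E_D)/(RT)].
(E_U−E_D)/(RT) = (202−140)×10³/(8.314×409) = 62000/3400 = 18.23.
k_D/k_U = (2.65×10^5/4.19×10^12)·exp(18.23) = 6.325×10^-8 × 8.289×10^7 = 5.24.
Since E_D < E_U, lowering the temperature improves selectivity toward D.

5.24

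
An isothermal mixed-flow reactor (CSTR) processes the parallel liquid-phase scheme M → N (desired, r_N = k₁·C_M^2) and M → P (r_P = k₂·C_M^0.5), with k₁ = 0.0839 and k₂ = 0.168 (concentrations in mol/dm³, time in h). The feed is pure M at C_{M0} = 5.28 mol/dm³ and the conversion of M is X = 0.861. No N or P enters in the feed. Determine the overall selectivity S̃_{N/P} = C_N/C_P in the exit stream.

Exit C_M = C_{M0}(1−X) = 5.28×0.139 = 0.7339 mol/dm³.
A CSTR operates uniformly at the exit composition, giving r_N = 0.04519 and r_P = 0.1439 (each k·C_M^n at C_M = 0.7339).
Overall selectivity = C_N/C_P = r_Nτ/(r_Pτ) = r_N/r_P = 0.314.

0.314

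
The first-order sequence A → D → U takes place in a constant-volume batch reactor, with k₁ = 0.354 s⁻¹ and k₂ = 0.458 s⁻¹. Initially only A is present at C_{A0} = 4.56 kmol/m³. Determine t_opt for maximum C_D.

For first-order series the maximum of C_D occurs at t_opt = ln(k₂/k₁)/(k₂−k₁).
= ln(0.458/0.354)/(0.458−0.354) = ln(1.294)/0.1040 = 0.2576/0.1040 = 2.48 s.

2.48 s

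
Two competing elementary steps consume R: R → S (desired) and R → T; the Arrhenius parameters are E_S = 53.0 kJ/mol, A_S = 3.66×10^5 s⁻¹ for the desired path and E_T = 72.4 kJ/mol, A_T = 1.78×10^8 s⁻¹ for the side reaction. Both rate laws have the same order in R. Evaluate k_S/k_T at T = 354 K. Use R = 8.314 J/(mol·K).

1.50

k_S/k_T = (A_S/A_T)·exp[−(E_S−E_T)/(RT)] = (A_S/A_T)·exp[(E_T−E_S)/(RT)].
(E_T−E_S)/(RT) = (72.4−53.0)×10³/(8.314×354) = 19400/2943 = 6.592.
k_S/k_T = (3.66×10^5/1.78×10^8)·exp(6.592) = 0.002056 × 728.9 = 1.50.
Since E_S < E_T, lowering the temperature improves selectivity toward S.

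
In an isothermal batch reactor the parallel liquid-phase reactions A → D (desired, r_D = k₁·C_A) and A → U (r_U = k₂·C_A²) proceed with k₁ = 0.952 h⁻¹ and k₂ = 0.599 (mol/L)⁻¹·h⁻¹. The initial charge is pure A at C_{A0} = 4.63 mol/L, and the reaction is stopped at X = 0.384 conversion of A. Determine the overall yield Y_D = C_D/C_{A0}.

C_A = C_{A0}(1−X) = 2.852 mol/L.
Along a PFR/batch, dC_D/dC_A = −r_D/(r_D+r_U) = −k₁/(k₁+k₂·C_A).
Integrating from C_{A0} to C_A: C_D = (0.952/0.599)·ln[(0.952+0.599·4.63)/(0.952+0.599·2.85)] = 1.589·ln(3.725/2.660) = 0.5351 mol/L.
Y_D = C_D/C_{A0} = 0.5351/4.63 = 0.116.

0.116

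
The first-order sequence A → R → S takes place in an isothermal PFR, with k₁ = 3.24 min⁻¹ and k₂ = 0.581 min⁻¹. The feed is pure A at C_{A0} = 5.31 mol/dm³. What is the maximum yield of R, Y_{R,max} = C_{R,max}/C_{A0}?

0.687

For a first-order series the maximum intermediate yield is C_{R,max}/C_{A0} = (k₁/k₂)^[k₂/(k₂−k₁)].
= (3.24/0.581)^(0.581/(0.581−3.24)) = (5.577)^(-0.2185) = 0.6869.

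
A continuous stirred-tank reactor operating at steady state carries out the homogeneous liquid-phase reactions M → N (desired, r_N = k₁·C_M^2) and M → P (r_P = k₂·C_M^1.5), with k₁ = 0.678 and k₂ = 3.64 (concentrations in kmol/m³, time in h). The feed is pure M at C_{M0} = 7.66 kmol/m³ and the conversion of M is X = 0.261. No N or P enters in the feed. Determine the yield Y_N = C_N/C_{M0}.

Exit C_M = C_{M0}(1−X) = 7.66×0.739 = 5.661 kmol/m³.
A CSTR operates uniformly at the exit composition, giving r_N = 21.73 and r_P = 49.02 (each k·C_M^n at C_M = 5.661).
Fraction of consumed M going to N: r_N/(r_N+r_P) = 0.3071.
C_N = 0.3071·C_{M0}·X = 0.3071×7.66×0.261 = 0.614 kmol/m³; Y_N = C_N/C_{M0} = 0.0801.

0.0801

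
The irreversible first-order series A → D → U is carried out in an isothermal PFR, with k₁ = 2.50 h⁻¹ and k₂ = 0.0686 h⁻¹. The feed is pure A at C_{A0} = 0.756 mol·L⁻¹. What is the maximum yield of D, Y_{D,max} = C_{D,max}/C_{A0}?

0.904

At the optimum, C_{D,max}/C_{A0} = (k₁/k₂)^[k₂/(k₂−k₁)].
= (2.50/0.0686)^(0.0686/(0.0686−2.50)) = (36.44)^(-0.02821) = 0.9035.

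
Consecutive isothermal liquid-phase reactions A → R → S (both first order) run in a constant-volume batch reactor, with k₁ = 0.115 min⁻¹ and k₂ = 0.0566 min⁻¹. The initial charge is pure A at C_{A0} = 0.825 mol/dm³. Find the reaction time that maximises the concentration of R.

For first-order series the maximum of C_R occurs at t_opt = ln(k₂/k₁)/(k₂−k₁).
= ln(0.0566/0.115)/(0.0566−0.115) = ln(0.4922)/-0.05840 = -0.7089/-0.05840 = 12.1 min.

12.1 min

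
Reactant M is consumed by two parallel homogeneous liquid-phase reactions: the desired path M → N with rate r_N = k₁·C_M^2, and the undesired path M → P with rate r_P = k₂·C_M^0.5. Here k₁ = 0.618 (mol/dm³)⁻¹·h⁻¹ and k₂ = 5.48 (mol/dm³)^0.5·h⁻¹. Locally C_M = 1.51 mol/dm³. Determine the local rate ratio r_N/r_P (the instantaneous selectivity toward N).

S_{N/P} = r_N/r_P = (k₁·C_M^2)/(k₂·C_M^0.5) = (k₁/k₂)·C_M^1.5.
= (0.618×1.510^2) / (5.48×1.510^0.5) = 1.409/6.734 = 0.209.
Since the desired path is higher order in M, keeping C_M high (PFR or concentrated feed) favours N.

0.209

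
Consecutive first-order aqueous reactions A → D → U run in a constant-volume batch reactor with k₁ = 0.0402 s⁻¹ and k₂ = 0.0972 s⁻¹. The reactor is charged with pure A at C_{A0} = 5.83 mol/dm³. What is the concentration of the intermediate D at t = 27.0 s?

For first-order series with pure A initially, C_D(t) = k₁C_{A0}/(k₂−k₁)·(e^(−k₁t) − e^(−k₂t)).
e^(−k₁t) = e^(−0.0402×27.0) = e^(−1.085) = 0.3378; e^(−k₂t) = e^(−2.624) = 0.07248.
C_D = 0.0402×5.83/(0.0972−0.0402) × (0.3378−0.07248) = 4.112×0.2653 = 1.091 mol/dm³.

1.09 mol/dm³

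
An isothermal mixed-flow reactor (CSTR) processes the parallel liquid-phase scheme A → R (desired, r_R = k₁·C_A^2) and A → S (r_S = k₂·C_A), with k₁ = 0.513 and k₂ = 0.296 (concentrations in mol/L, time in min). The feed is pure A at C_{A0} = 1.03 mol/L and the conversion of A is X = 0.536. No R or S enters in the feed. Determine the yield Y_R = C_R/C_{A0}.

Exit C_A = C_{A0}(1−X) = 1.03×0.464 = 0.4779 mol/L.
Rates in a CSTR are evaluated at the outlet concentration: r_R = 0.513×0.4779^2 = 0.1172, r_S = 0.296×0.4779 = 0.1415.
Fraction of consumed A going to R: r_R/(r_R+r_S) = 0.4530.
C_R = 0.4530·C_{A0}·X = 0.4530×1.03×0.536 = 0.250 mol/L; Y_R = C_R/C_{A0} = 0.243.

0.243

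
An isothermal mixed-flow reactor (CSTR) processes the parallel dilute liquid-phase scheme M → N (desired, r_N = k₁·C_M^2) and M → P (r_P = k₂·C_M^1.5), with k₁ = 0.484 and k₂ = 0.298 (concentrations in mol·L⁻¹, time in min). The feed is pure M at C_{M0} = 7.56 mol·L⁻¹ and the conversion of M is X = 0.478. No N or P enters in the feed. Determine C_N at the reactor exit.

Exit C_M = C_{M0}(1−X) = 7.56×0.522 = 3.946 mol·L⁻¹.
In a CSTR the entire volume is at exit conditions, so r_N = 0.484×3.946^2 = 7.538 and r_P = 0.298×3.946^1.5 = 2.336.
Fraction of consumed M going to N: r_N/(r_N+r_P) = 0.7634.
C_N = 0.7634·C_{M0}·X = 0.7634×7.56×0.478 = 2.76 mol·L⁻¹.

2.76 mol·L⁻¹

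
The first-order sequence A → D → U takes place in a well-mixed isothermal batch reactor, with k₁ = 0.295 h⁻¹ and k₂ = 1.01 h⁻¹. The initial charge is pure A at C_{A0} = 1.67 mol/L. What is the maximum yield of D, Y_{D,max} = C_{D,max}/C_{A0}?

At the optimum, C_{D,max}/C_{A0} = (k₁/k₂)^[k₂/(k₂−k₁)].
= (0.295/1.01)^(1.01/(1.01−0.295)) = (0.2921)^(1.413) = 0.1758.

0.176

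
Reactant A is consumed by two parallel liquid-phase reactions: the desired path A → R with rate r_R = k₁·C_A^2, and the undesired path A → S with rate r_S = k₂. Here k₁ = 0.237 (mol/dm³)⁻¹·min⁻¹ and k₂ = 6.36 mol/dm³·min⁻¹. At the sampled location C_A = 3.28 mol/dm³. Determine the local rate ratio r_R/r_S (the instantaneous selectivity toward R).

S_{R/S} = r_R/r_S = (k₁·C_A^2)/(k₂) = (k₁/k₂)·C_A^2.
= (0.237×3.280^2) / (6.36) = 2.550/6.360 = 0.401.

0.401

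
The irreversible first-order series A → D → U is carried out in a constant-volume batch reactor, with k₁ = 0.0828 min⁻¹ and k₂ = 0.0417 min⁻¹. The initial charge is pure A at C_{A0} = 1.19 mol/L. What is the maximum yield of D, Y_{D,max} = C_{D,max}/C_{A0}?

0.499

At the optimum, C_{D,max}/C_{A0} = (k₁/k₂)^[k₂/(k₂−k₁)].
= (0.0828/0.0417)^(0.0417/(0.0417−0.0828)) = (1.986)^(-1.015) = 0.4986.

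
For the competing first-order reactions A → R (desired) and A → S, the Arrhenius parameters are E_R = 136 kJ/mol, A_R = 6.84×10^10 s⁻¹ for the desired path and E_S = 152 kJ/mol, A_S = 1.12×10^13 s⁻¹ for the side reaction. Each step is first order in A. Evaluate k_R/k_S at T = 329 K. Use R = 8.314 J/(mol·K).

2.12

With equal orders, S_{R/S} = k_R/k_S = (A_R/A_S)·exp[(E_S−E_R)/(RT)].
(E_S−E_R)/(RT) = (152−136)×10³/(8.314×329) = 16000/2735 = 5.849.
k_R/k_S = (6.84×10^10/1.12×10^13)·exp(5.849) = 0.006107 × 347.0 = 2.12.
Since E_R < E_S, lowering the temperature improves selectivity toward R.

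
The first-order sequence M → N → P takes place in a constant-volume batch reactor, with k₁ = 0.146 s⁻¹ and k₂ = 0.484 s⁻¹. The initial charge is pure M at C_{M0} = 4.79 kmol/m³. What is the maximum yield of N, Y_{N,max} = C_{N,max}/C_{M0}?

At the optimum, C_{N,max}/C_{M0} = (k₁/k₂)^[k₂/(k₂−k₁)].
= (0.146/0.484)^(0.484/(0.484−0.146)) = (0.3017)^(1.432) = 0.1798.

0.180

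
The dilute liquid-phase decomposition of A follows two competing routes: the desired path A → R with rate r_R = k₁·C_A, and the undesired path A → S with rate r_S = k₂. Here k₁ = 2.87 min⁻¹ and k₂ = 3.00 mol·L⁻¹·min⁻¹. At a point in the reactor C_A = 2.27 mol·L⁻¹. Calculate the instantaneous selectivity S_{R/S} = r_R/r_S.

2.17

S_{R/S} = r_R/r_S = (k₁·C_A)/(k₂) = (k₁/k₂)·C_A.
= (2.87×2.270) / (3.00) = 6.515/3.000 = 2.17.
Since the desired path is higher order in A, keeping C_A high (PFR or concentrated feed) favours R.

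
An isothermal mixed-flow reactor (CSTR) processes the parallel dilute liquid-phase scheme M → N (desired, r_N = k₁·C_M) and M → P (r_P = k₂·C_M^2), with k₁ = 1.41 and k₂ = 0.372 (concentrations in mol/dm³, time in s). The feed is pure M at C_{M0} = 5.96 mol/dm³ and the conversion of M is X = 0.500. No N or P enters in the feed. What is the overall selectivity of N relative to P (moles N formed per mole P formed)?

Exit C_M = C_{M0}(1−X) = 5.96×0.500 = 2.980 mol/dm³.
Rates in a CSTR are evaluated at the outlet concentration: r_N = 1.41×2.980 = 4.202, r_P = 0.372×2.980^2 = 3.304.
Overall selectivity = C_N/C_P = r_Nτ/(r_Pτ) = r_N/r_P = 1.27.

1.27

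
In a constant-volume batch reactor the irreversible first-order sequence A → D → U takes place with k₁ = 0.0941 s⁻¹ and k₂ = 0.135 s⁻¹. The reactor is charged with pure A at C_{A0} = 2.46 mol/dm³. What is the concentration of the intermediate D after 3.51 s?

0.544 mol/dm³

The intermediate concentration in a first-order A→B→C sequence is C_D = k₁C_{A0}(e^(−k₁t) − e^(−k₂t))/(k₂−k₁).
e^(−k₁t) = e^(−0.0941×3.51) = e^(−0.3303) = 0.7187; e^(−k₂t) = e^(−0.4738) = 0.6226.
C_D = 0.0941×2.46/(0.135−0.0941) × (0.7187−0.6226) = 5.660×0.09611 = 0.5440 mol/dm³.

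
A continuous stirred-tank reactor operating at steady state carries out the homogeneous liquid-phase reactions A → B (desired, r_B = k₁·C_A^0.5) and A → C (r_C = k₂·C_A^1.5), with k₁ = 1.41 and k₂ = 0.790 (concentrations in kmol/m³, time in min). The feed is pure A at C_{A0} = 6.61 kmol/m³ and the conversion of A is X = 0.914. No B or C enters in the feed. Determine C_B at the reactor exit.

4.58 kmol/m³

Exit C_A = C_{A0}(1−X) = 6.61×0.0860 = 0.5685 kmol/m³.
In a CSTR the entire volume is at exit conditions, so r_B = 1.41×0.5685^0.5 = 1.063 and r_C = 0.790×0.5685^1.5 = 0.3386.
Fraction of consumed A going to B: r_B/(r_B+r_C) = 0.7584.
C_B = 0.7584·C_{A0}·X = 0.7584×6.61×0.914 = 4.58 kmol/m³.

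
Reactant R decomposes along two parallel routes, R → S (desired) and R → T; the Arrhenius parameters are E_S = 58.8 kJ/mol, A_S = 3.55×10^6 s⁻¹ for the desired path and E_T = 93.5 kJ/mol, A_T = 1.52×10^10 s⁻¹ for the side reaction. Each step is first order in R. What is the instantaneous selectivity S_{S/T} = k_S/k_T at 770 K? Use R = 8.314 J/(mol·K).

k_S/k_T = (A_S/A_T)·exp[−(E_S−E_T)/(RT)] = (A_S/A_T)·exp[(E_T−E_S)/(RT)].
(E_T−E_S)/(RT) = (93.5−58.8)×10³/(8.314×770) = 34700/6402 = 5.420.
k_S/k_T = (3.55×10^6/1.52×10^10)·exp(5.420) = 2.336×10^-4 × 226.0 = 0.0528.

0.0528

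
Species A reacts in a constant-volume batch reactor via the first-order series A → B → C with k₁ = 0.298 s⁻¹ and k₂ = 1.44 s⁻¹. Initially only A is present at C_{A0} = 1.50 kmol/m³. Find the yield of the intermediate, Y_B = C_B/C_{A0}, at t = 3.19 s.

0.0982

Solving the coupled first-order balances gives C_B(t) = [k₁/(k₂−k₁)]·C_{A0}·(e^(−k₁t) − e^(−k₂t)).
e^(−k₁t) = e^(−0.298×3.19) = e^(−0.9506) = 0.3865; e^(−k₂t) = e^(−4.594) = 0.01012.
C_B = 0.298×1.50/(1.44−0.298) × (0.3865−0.01012) = 0.3914×0.3764 = 0.1473 kmol/m³.
Y_B = C_B/C_{A0} = 0.1473/1.50 = 0.0982.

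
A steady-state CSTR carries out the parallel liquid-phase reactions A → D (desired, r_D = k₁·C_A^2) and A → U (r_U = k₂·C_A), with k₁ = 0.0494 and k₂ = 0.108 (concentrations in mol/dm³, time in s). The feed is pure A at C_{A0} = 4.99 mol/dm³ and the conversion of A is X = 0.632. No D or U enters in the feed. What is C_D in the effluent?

Exit C_A = C_{A0}(1−X) = 4.99×0.368 = 1.836 mol/dm³.
In a CSTR the entire volume is at exit conditions, so r_D = 0.0494×1.836^2 = 0.1666 and r_U = 0.108×1.836 = 0.1983.
Fraction of consumed A going to D: r_D/(r_D+r_U) = 0.4565.
C_D = 0.4565·C_{A0}·X = 0.4565×4.99×0.632 = 1.44 mol/dm³.

1.44 mol/dm³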